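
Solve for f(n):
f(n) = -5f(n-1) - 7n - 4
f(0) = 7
First-order linear with linear forcing.
Homogeneous solution: f_h(n) = A·(-5)^n.
Try particular f_p(n) = pn + q. Substituting:
  pn + q = -5(p(n-1) + q) - 7n - 4.
Matching the n-coefficient: p = -5p - 7 ⇒ p = - \frac{7}{6}.
Matching constants: q = 5p - 5q - 4 ⇒ q = - \frac{59}{36}.
General: f(n) = A·(-5)^n - \frac{7 n}{6} - \frac{59}{36}.
Apply f(0) = 7: A - \frac{59}{36} = 7 ⇒ A = \frac{311}{36}.
So f(n) = \frac{311 \left(-5\right)^{n}}{36} - \frac{7 n}{6} - \frac{59}{36}.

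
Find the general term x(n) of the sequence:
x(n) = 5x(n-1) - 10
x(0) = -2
First-order linear non-homogeneous.
Homogeneous solution: x_h(n) = A·(5)^n.
Try constant particular solution x_p = K: K = 5K - 10 ⇒ K = \frac{5}{2}.
General: x(n) = A·(5)^n + \frac{5}{2}.
Apply x(0) = -2: A + \frac{5}{2} = -2 ⇒ A = - \frac{9}{2}.
So x(n) = \frac{5}{2} - \frac{9 \cdot 5^{n}}{2}.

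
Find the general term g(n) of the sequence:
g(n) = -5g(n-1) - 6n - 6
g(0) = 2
First-order linear with linear forcing.
Homogeneous solution: g_h(n) = A·(-5)^n.
Try particular g_p(n) = pn + q. Substituting:
  pn + q = -5(p(n-1) + q) - 6n - 6.
Matching the n-coefficient: p = -5p - 6 ⇒ p = -1.
Matching constants: q = 5p - 5q - 6 ⇒ q = - \frac{11}{6}.
General: g(n) = A·(-5)^n - n - \frac{11}{6}.
Apply g(0) = 2: A - \frac{11}{6} = 2 ⇒ A = \frac{23}{6}.
So g(n) = \frac{23 \left(-5\right)^{n}}{6} - n - \frac{11}{6}.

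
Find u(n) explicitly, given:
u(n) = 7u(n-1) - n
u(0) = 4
First-order linear with linear forcing.
Homogeneous solution: u_h(n) = A·(7)^n.
Try particular u_p(n) = pn + q. Substituting:
  pn + q = 7(p(n-1) + q) - n.
Matching the n-coefficient: p = 7p - 1 ⇒ p = \frac{1}{6}.
Matching constants: q = -7p + 7q ⇒ q = \frac{7}{36}.
General: u(n) = A·(7)^n + \frac{n}{6} + \frac{7}{36}.
Apply u(0) = 4: A + \frac{7}{36} = 4 ⇒ A = \frac{137}{36}.
So u(n) = \frac{137 \cdot 7^{n}}{36} + \frac{n}{6} + \frac{7}{36}.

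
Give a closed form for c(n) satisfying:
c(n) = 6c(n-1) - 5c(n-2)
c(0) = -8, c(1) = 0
Characteristic equation: x² - 6x + 5 = 0, which factors as (x - (1))(x - (5)) = 0.
Roots r₁ = 1, r₂ = 5 (distinct).
General solution: c(n) = A·(1)^n + B·(5)^n.
From c(0) = -8: A + B = -8.
From c(1) = 0: A + 5B = 0.
Solving: A = -10, B = 2.
So c(n) = 2 \cdot 5^{n} - 10.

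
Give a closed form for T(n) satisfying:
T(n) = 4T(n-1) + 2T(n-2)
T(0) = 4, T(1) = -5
Characteristic equation: x² - 4x - 2 = 0.
Discriminant Δ = (4)² + 4·(2) = 24.
Roots r₁,₂ = (4 ± √24)/2, so r₁ = 2 + \sqrt{6}, r₂ = 2 - \sqrt{6}.
General solution: T(n) = A·r₁^n + B·r₂^n.
From the initial conditions, A + B = 4 and r₁A + r₂B = -5.
Since r₁ - r₂ = √24: A = (-5 - (4)r₂)/√24 = 2 - \frac{13 \sqrt{6}}{12}, and B = 4 - A = 2 + \frac{13 \sqrt{6}}{12}.
So T(n) = \left(2 - \frac{13 \sqrt{6}}{12}\right)\left(2 + \sqrt{6}\right)^n + \left(2 + \frac{13 \sqrt{6}}{12}\right)\left(2 - \sqrt{6}\right)^n.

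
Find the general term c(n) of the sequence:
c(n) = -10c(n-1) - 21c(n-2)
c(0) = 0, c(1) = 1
Characteristic equation: x² + 10x + 21 = 0, which factors as (x - (-3))(x - (-7)) = 0.
Roots r₁ = -3, r₂ = -7 (distinct).
General solution: c(n) = A·(-3)^n + B·(-7)^n.
From c(0) = 0: A + B = 0.
From c(1) = 1: -3A - 7B = 1.
Solving: A = \frac{1}{4}, B = - \frac{1}{4}.
So c(n) = \frac{\left(-3\right)^{n}}{4} - \frac{\left(-7\right)^{n}}{4}.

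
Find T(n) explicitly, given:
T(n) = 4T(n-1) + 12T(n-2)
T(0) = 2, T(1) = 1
Characteristic equation: x² - 4x - 12 = 0, which factors as (x - (6))(x - (-2)) = 0.
Roots r₁ = 6, r₂ = -2 (distinct).
General solution: T(n) = A·(6)^n + B·(-2)^n.
From T(0) = 2: A + B = 2.
From T(1) = 1: 6A - 2B = 1.
Solving: A = \frac{5}{8}, B = \frac{11}{8}.
So T(n) = \frac{11 \left(-2\right)^{n}}{8} + \frac{5 \cdot 6^{n}}{8}.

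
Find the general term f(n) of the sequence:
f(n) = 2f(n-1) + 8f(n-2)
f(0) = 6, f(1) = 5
Characteristic equation: x² - 2x - 8 = 0, which factors as (x - (4))(x - (-2)) = 0.
Roots r₁ = 4, r₂ = -2 (distinct).
General solution: f(n) = A·(4)^n + B·(-2)^n.
From f(0) = 6: A + B = 6.
From f(1) = 5: 4A - 2B = 5.
Solving: A = \frac{17}{6}, B = \frac{19}{6}.
So f(n) = \frac{19 \left(-2\right)^{n}}{6} + \frac{17 \cdot 4^{n}}{6}.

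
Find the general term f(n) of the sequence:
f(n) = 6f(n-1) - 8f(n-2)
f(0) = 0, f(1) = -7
Characteristic equation: x² - 6x + 8 = 0, which factors as (x - (4))(x - (2)) = 0.
Roots r₁ = 4, r₂ = 2 (distinct).
General solution: f(n) = A·(4)^n + B·(2)^n.
From f(0) = 0: A + B = 0.
From f(1) = -7: 4A + 2B = -7.
Solving: A = - \frac{7}{2}, B = \frac{7}{2}.
So f(n) = \frac{7 \cdot 2^{n}}{2} - \frac{7 \cdot 4^{n}}{2}.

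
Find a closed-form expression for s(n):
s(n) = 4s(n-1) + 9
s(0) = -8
First-order linear non-homogeneous.
Homogeneous solution: s_h(n) = A·(4)^n.
Try constant particular solution s_p = K: K = 4K + 9 ⇒ K = -3.
General: s(n) = A·(4)^n - 3.
Apply s(0) = -8: A - 3 = -8 ⇒ A = -5.
So s(n) = - 5 \cdot 4^{n} - 3.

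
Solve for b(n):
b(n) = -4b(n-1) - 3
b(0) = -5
First-order linear non-homogeneous.
Homogeneous solution: b_h(n) = A·(-4)^n.
Try constant particular solution b_p = K: K = -4K - 3 ⇒ K = - \frac{3}{5}.
General: b(n) = A·(-4)^n - \frac{3}{5}.
Apply b(0) = -5: A - \frac{3}{5} = -5 ⇒ A = - \frac{22}{5}.
So b(n) = - \frac{22 \left(-4\right)^{n}}{5} - \frac{3}{5}.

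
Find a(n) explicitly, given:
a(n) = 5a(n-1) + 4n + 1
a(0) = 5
First-order linear with linear forcing.
Homogeneous solution: a_h(n) = A·(5)^n.
Try particular a_p(n) = pn + q. Substituting:
  pn + q = 5(p(n-1) + q) + 4n + 1.
Matching the n-coefficient: p = 5p + 4 ⇒ p = -1.
Matching constants: q = -5p + 5q + 1 ⇒ q = - \frac{3}{2}.
General: a(n) = A·(5)^n - n - \frac{3}{2}.
Apply a(0) = 5: A - \frac{3}{2} = 5 ⇒ A = \frac{13}{2}.
So a(n) = \frac{13 \cdot 5^{n}}{2} - n - \frac{3}{2}.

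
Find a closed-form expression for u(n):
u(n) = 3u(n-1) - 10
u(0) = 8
First-order linear non-homogeneous.
Homogeneous solution: u_h(n) = A·(3)^n.
Try constant particular solution u_p = K: K = 3K - 10 ⇒ K = 5.
General: u(n) = A·(3)^n + 5.
Apply u(0) = 8: A + 5 = 8 ⇒ A = 3.
So u(n) = 3 \cdot 3^{n} + 5.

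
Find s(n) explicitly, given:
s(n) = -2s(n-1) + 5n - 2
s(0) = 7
First-order linear with linear forcing.
Homogeneous solution: s_h(n) = A·(-2)^n.
Try particular s_p(n) = pn + q. Substituting:
  pn + q = -2(p(n-1) + q) + 5n - 2.
Matching the n-coefficient: p = -2p + 5 ⇒ p = \frac{5}{3}.
Matching constants: q = 2p - 2q - 2 ⇒ q = \frac{4}{9}.
General: s(n) = A·(-2)^n + \frac{5 n}{3} + \frac{4}{9}.
Apply s(0) = 7: A + \frac{4}{9} = 7 ⇒ A = \frac{59}{9}.
So s(n) = \frac{59 \left(-2\right)^{n}}{9} + \frac{5 n}{3} + \frac{4}{9}.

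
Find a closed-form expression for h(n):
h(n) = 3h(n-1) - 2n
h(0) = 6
First-order linear with linear forcing.
Homogeneous solution: h_h(n) = A·(3)^n.
Try particular h_p(n) = pn + q. Substituting:
  pn + q = 3(p(n-1) + q) - 2n.
Matching the n-coefficient: p = 3p - 2 ⇒ p = 1.
Matching constants: q = -3p + 3q ⇒ q = \frac{3}{2}.
General: h(n) = A·(3)^n + n + \frac{3}{2}.
Apply h(0) = 6: A + \frac{3}{2} = 6 ⇒ A = \frac{9}{2}.
So h(n) = \frac{9 \cdot 3^{n}}{2} + n + \frac{3}{2}.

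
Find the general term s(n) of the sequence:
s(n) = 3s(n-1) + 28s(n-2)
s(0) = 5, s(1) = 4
Characteristic equation: x² - 3x - 28 = 0, which factors as (x - (7))(x - (-4)) = 0.
Roots r₁ = 7, r₂ = -4 (distinct).
General solution: s(n) = A·(7)^n + B·(-4)^n.
From s(0) = 5: A + B = 5.
From s(1) = 4: 7A - 4B = 4.
Solving: A = \frac{24}{11}, B = \frac{31}{11}.
So s(n) = \frac{31 \left(-4\right)^{n}}{11} + \frac{24 \cdot 7^{n}}{11}.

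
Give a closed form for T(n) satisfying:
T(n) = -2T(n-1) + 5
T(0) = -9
First-order linear non-homogeneous.
Homogeneous solution: T_h(n) = A·(-2)^n.
Try constant particular solution T_p = K: K = -2K + 5 ⇒ K = \frac{5}{3}.
General: T(n) = A·(-2)^n + \frac{5}{3}.
Apply T(0) = -9: A + \frac{5}{3} = -9 ⇒ A = - \frac{32}{3}.
So T(n) = \frac{5}{3} - \frac{32 \left(-2\right)^{n}}{3}.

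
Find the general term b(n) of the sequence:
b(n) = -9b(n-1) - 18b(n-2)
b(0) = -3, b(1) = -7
Characteristic equation: x² + 9x + 18 = 0, which factors as (x - (-3))(x - (-6)) = 0.
Roots r₁ = -3, r₂ = -6 (distinct).
General solution: b(n) = A·(-3)^n + B·(-6)^n.
From b(0) = -3: A + B = -3.
From b(1) = -7: -3A - 6B = -7.
Solving: A = - \frac{25}{3}, B = \frac{16}{3}.
So b(n) = - \frac{25 \left(-3\right)^{n}}{3} + \frac{16 \left(-6\right)^{n}}{3}.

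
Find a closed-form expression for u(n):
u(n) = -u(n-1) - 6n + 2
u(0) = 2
First-order linear with linear forcing.
Homogeneous solution: u_h(n) = A·(-1)^n.
Try particular u_p(n) = pn + q. Substituting:
  pn + q = -(p(n-1) + q) - 6n + 2.
Matching the n-coefficient: p = -p - 6 ⇒ p = -3.
Matching constants: q = p - q + 2 ⇒ q = - \frac{1}{2}.
General: u(n) = A·(-1)^n - 3 n - \frac{1}{2}.
Apply u(0) = 2: A - \frac{1}{2} = 2 ⇒ A = \frac{5}{2}.
So u(n) = \frac{5 \left(-1\right)^{n}}{2} - 3 n - \frac{1}{2}.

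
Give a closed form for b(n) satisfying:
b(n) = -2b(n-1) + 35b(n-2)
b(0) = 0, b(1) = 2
Characteristic equation: x² + 2x - 35 = 0, which factors as (x - (-7))(x - (5)) = 0.
Roots r₁ = -7, r₂ = 5 (distinct).
General solution: b(n) = A·(-7)^n + B·(5)^n.
From b(0) = 0: A + B = 0.
From b(1) = 2: -7A + 5B = 2.
Solving: A = - \frac{1}{6}, B = \frac{1}{6}.
So b(n) = - \frac{\left(-7\right)^{n}}{6} + \frac{5^{n}}{6}.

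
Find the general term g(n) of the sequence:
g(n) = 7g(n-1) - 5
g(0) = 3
First-order linear non-homogeneous.
Homogeneous solution: g_h(n) = A·(7)^n.
Try constant particular solution g_p = K: K = 7K - 5 ⇒ K = \frac{5}{6}.
General: g(n) = A·(7)^n + \frac{5}{6}.
Apply g(0) = 3: A + \frac{5}{6} = 3 ⇒ A = \frac{13}{6}.
So g(n) = \frac{13 \cdot 7^{n}}{6} + \frac{5}{6}.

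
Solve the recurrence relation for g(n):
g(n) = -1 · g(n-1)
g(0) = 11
Pure geometric recurrence with ratio -1.
By induction g(n) = g(0) · (-1)^n = 11 \left(-1\right)^{n}.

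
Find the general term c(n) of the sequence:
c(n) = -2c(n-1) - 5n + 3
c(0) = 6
First-order linear with linear forcing.
Homogeneous solution: c_h(n) = A·(-2)^n.
Try particular c_p(n) = pn + q. Substituting:
  pn + q = -2(p(n-1) + q) - 5n + 3.
Matching the n-coefficient: p = -2p - 5 ⇒ p = - \frac{5}{3}.
Matching constants: q = 2p - 2q + 3 ⇒ q = - \frac{1}{9}.
General: c(n) = A·(-2)^n - \frac{5 n}{3} - \frac{1}{9}.
Apply c(0) = 6: A - \frac{1}{9} = 6 ⇒ A = \frac{55}{9}.
So c(n) = \frac{55 \left(-2\right)^{n}}{9} - \frac{5 n}{3} - \frac{1}{9}.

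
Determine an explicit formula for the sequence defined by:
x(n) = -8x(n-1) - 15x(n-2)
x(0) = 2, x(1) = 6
Characteristic equation: x² + 8x + 15 = 0, which factors as (x - (-3))(x - (-5)) = 0.
Roots r₁ = -3, r₂ = -5 (distinct).
General solution: x(n) = A·(-3)^n + B·(-5)^n.
From x(0) = 2: A + B = 2.
From x(1) = 6: -3A - 5B = 6.
Solving: A = 8, B = -6.
So x(n) = 8 \left(-3\right)^{n} - 6 \left(-5\right)^{n}.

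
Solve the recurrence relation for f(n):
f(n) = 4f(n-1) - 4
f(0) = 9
First-order linear non-homogeneous.
Homogeneous solution: f_h(n) = A·(4)^n.
Try constant particular solution f_p = K: K = 4K - 4 ⇒ K = \frac{4}{3}.
General: f(n) = A·(4)^n + \frac{4}{3}.
Apply f(0) = 9: A + \frac{4}{3} = 9 ⇒ A = \frac{23}{3}.
So f(n) = \frac{23 \cdot 4^{n}}{3} + \frac{4}{3}.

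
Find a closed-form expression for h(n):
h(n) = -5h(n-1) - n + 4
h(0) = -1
First-order linear with linear forcing.
Homogeneous solution: h_h(n) = A·(-5)^n.
Try particular h_p(n) = pn + q. Substituting:
  pn + q = -5(p(n-1) + q) - n + 4.
Matching the n-coefficient: p = -5p - 1 ⇒ p = - \frac{1}{6}.
Matching constants: q = 5p - 5q + 4 ⇒ q = \frac{19}{36}.
General: h(n) = A·(-5)^n - \frac{n}{6} + \frac{19}{36}.
Apply h(0) = -1: A + \frac{19}{36} = -1 ⇒ A = - \frac{55}{36}.
So h(n) = - \frac{55 \left(-5\right)^{n}}{36} - \frac{n}{6} + \frac{19}{36}.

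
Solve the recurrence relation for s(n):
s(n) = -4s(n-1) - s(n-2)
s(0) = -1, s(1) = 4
Characteristic equation: x² + 4x + 1 = 0.
Discriminant Δ = (-4)² + 4·(-1) = 12.
Roots r₁,₂ = (-4 ± √12)/2, so r₁ = -2 + \sqrt{3}, r₂ = -2 - \sqrt{3}.
General solution: s(n) = A·r₁^n + B·r₂^n.
From the initial conditions, A + B = -1 and r₁A + r₂B = 4.
Since r₁ - r₂ = √12: A = (4 - (-1)r₂)/√12 = - \frac{1}{2} + \frac{\sqrt{3}}{3}, and B = -1 - A = - \frac{\sqrt{3}}{3} - \frac{1}{2}.
So s(n) = \left(- \frac{1}{2} + \frac{\sqrt{3}}{3}\right)\left(-2 + \sqrt{3}\right)^n + \left(- \frac{\sqrt{3}}{3} - \frac{1}{2}\right)\left(-2 - \sqrt{3}\right)^n.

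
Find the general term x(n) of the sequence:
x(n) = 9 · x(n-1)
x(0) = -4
Pure geometric recurrence with ratio 9.
By induction x(n) = x(0) · (9)^n = - 4 \cdot 9^{n}.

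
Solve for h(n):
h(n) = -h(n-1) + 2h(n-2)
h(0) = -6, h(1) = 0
Characteristic equation: x² + x - 2 = 0, which factors as (x - (-2))(x - (1)) = 0.
Roots r₁ = -2, r₂ = 1 (distinct).
General solution: h(n) = A·(-2)^n + B·(1)^n.
From h(0) = -6: A + B = -6.
From h(1) = 0: -2A + B = 0.
Solving: A = -2, B = -4.
So h(n) = - 2 \left(-2\right)^{n} - 4.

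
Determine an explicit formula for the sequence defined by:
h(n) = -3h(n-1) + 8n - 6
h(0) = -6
First-order linear with linear forcing.
Homogeneous solution: h_h(n) = A·(-3)^n.
Try particular h_p(n) = pn + q. Substituting:
  pn + q = -3(p(n-1) + q) + 8n - 6.
Matching the n-coefficient: p = -3p + 8 ⇒ p = 2.
Matching constants: q = 3p - 3q - 6 ⇒ q = 0.
General: h(n) = A·(-3)^n + 2 n + 0.
Apply h(0) = -6: A + 0 = -6 ⇒ A = -6.
So h(n) = - 6 \left(-3\right)^{n} + 2 n.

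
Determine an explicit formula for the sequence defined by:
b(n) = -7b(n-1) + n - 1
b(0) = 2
First-order linear with linear forcing.
Homogeneous solution: b_h(n) = A·(-7)^n.
Try particular b_p(n) = pn + q. Substituting:
  pn + q = -7(p(n-1) + q) + n - 1.
Matching the n-coefficient: p = -7p + 1 ⇒ p = \frac{1}{8}.
Matching constants: q = 7p - 7q - 1 ⇒ q = - \frac{1}{64}.
General: b(n) = A·(-7)^n + \frac{n}{8} - \frac{1}{64}.
Apply b(0) = 2: A - \frac{1}{64} = 2 ⇒ A = \frac{129}{64}.
So b(n) = \frac{129 \left(-7\right)^{n}}{64} + \frac{n}{8} - \frac{1}{64}.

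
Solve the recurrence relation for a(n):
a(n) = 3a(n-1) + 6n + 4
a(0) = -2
First-order linear with linear forcing.
Homogeneous solution: a_h(n) = A·(3)^n.
Try particular a_p(n) = pn + q. Substituting:
  pn + q = 3(p(n-1) + q) + 6n + 4.
Matching the n-coefficient: p = 3p + 6 ⇒ p = -3.
Matching constants: q = -3p + 3q + 4 ⇒ q = - \frac{13}{2}.
General: a(n) = A·(3)^n - 3 n - \frac{13}{2}.
Apply a(0) = -2: A - \frac{13}{2} = -2 ⇒ A = \frac{9}{2}.
So a(n) = \frac{9 \cdot 3^{n}}{2} - 3 n - \frac{13}{2}.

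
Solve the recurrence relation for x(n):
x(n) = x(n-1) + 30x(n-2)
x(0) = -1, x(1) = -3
Characteristic equation: x² - x - 30 = 0, which factors as (x - (-5))(x - (6)) = 0.
Roots r₁ = -5, r₂ = 6 (distinct).
General solution: x(n) = A·(-5)^n + B·(6)^n.
From x(0) = -1: A + B = -1.
From x(1) = -3: -5A + 6B = -3.
Solving: A = - \frac{3}{11}, B = - \frac{8}{11}.
So x(n) = - \frac{3 \left(-5\right)^{n}}{11} - \frac{8 \cdot 6^{n}}{11}.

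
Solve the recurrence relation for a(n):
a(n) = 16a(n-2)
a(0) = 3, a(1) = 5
Characteristic equation: x² - 16 = 0, which factors as (x - (4))(x - (-4)) = 0.
Roots r₁ = 4, r₂ = -4 (distinct).
General solution: a(n) = A·(4)^n + B·(-4)^n.
From a(0) = 3: A + B = 3.
From a(1) = 5: 4A - 4B = 5.
Solving: A = \frac{17}{8}, B = \frac{7}{8}.
So a(n) = \frac{7 \left(-4\right)^{n}}{8} + \frac{17 \cdot 4^{n}}{8}.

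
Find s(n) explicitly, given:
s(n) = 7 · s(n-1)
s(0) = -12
Pure geometric recurrence with ratio 7.
By induction s(n) = s(0) · (7)^n = - 12 \cdot 7^{n}.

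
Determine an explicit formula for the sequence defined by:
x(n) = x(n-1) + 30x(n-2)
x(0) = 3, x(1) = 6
Characteristic equation: x² - x - 30 = 0, which factors as (x - (6))(x - (-5)) = 0.
Roots r₁ = 6, r₂ = -5 (distinct).
General solution: x(n) = A·(6)^n + B·(-5)^n.
From x(0) = 3: A + B = 3.
From x(1) = 6: 6A - 5B = 6.
Solving: A = \frac{21}{11}, B = \frac{12}{11}.
So x(n) = \frac{12 \left(-5\right)^{n}}{11} + \frac{21 \cdot 6^{n}}{11}.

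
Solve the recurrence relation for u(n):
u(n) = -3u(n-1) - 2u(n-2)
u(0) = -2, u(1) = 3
Characteristic equation: x² + 3x + 2 = 0, which factors as (x - (-2))(x - (-1)) = 0.
Roots r₁ = -2, r₂ = -1 (distinct).
General solution: u(n) = A·(-2)^n + B·(-1)^n.
From u(0) = -2: A + B = -2.
From u(1) = 3: -2A - B = 3.
Solving: A = -1, B = -1.
So u(n) = - \left(-1\right)^{n} - \left(-2\right)^{n}.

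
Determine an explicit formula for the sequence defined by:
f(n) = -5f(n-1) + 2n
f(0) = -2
First-order linear with linear forcing.
Homogeneous solution: f_h(n) = A·(-5)^n.
Try particular f_p(n) = pn + q. Substituting:
  pn + q = -5(p(n-1) + q) + 2n.
Matching the n-coefficient: p = -5p + 2 ⇒ p = \frac{1}{3}.
Matching constants: q = 5p - 5q ⇒ q = \frac{5}{18}.
General: f(n) = A·(-5)^n + \frac{n}{3} + \frac{5}{18}.
Apply f(0) = -2: A + \frac{5}{18} = -2 ⇒ A = - \frac{41}{18}.
So f(n) = - \frac{41 \left(-5\right)^{n}}{18} + \frac{n}{3} + \frac{5}{18}.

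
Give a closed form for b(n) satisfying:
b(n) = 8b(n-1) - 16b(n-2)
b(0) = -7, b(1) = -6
Characteristic equation: x² - 8x + 16 = 0, which is (x - (4))².
Repeated root r = 4.
General solution: b(n) = (A + Bn)·(4)^n.
From b(0) = -7: A = -7.
From b(1) = -6: (A + B)·(4) = -6 ⇒ B = \frac{11}{2}.
So b(n) = \left(\frac{11 n}{2} - 7\right) \cdot (4)^n.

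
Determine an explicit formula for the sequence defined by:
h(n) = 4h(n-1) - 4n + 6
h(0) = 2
First-order linear with linear forcing.
Homogeneous solution: h_h(n) = A·(4)^n.
Try particular h_p(n) = pn + q. Substituting:
  pn + q = 4(p(n-1) + q) - 4n + 6.
Matching the n-coefficient: p = 4p - 4 ⇒ p = \frac{4}{3}.
Matching constants: q = -4p + 4q + 6 ⇒ q = - \frac{2}{9}.
General: h(n) = A·(4)^n + \frac{4 n}{3} - \frac{2}{9}.
Apply h(0) = 2: A - \frac{2}{9} = 2 ⇒ A = \frac{20}{9}.
So h(n) = \frac{20 \cdot 4^{n}}{9} + \frac{4 n}{3} - \frac{2}{9}.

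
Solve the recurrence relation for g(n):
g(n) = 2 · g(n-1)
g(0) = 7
Pure geometric recurrence with ratio 2.
By induction g(n) = g(0) · (2)^n = 7 \cdot 2^{n}.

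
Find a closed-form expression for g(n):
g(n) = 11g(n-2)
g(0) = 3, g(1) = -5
Characteristic equation: x² - 11 = 0.
Discriminant Δ = (0)² + 4·(11) = 44.
Roots r₁,₂ = (0 ± √44)/2, so r₁ = \sqrt{11}, r₂ = - \sqrt{11}.
General solution: g(n) = A·r₁^n + B·r₂^n.
From the initial conditions, A + B = 3 and r₁A + r₂B = -5.
Since r₁ - r₂ = √44: A = (-5 - (3)r₂)/√44 = \frac{3}{2} - \frac{5 \sqrt{11}}{22}, and B = 3 - A = \frac{5 \sqrt{11}}{22} + \frac{3}{2}.
So g(n) = \left(\frac{3}{2} - \frac{5 \sqrt{11}}{22}\right)\left(\sqrt{11}\right)^n + \left(\frac{5 \sqrt{11}}{22} + \frac{3}{2}\right)\left(- \sqrt{11}\right)^n.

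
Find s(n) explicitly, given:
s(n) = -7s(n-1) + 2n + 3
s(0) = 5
First-order linear with linear forcing.
Homogeneous solution: s_h(n) = A·(-7)^n.
Try particular s_p(n) = pn + q. Substituting:
  pn + q = -7(p(n-1) + q) + 2n + 3.
Matching the n-coefficient: p = -7p + 2 ⇒ p = \frac{1}{4}.
Matching constants: q = 7p - 7q + 3 ⇒ q = \frac{19}{32}.
General: s(n) = A·(-7)^n + \frac{n}{4} + \frac{19}{32}.
Apply s(0) = 5: A + \frac{19}{32} = 5 ⇒ A = \frac{141}{32}.
So s(n) = \frac{141 \left(-7\right)^{n}}{32} + \frac{n}{4} + \frac{19}{32}.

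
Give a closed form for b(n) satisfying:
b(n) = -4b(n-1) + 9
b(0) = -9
First-order linear non-homogeneous.
Homogeneous solution: b_h(n) = A·(-4)^n.
Try constant particular solution b_p = K: K = -4K + 9 ⇒ K = \frac{9}{5}.
General: b(n) = A·(-4)^n + \frac{9}{5}.
Apply b(0) = -9: A + \frac{9}{5} = -9 ⇒ A = - \frac{54}{5}.
So b(n) = \frac{9}{5} - \frac{54 \left(-4\right)^{n}}{5}.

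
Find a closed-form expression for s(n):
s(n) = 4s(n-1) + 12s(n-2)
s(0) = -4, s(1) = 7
Characteristic equation: x² - 4x - 12 = 0, which factors as (x - (6))(x - (-2)) = 0.
Roots r₁ = 6, r₂ = -2 (distinct).
General solution: s(n) = A·(6)^n + B·(-2)^n.
From s(0) = -4: A + B = -4.
From s(1) = 7: 6A - 2B = 7.
Solving: A = - \frac{1}{8}, B = - \frac{31}{8}.
So s(n) = - \frac{31 \left(-2\right)^{n}}{8} - \frac{6^{n}}{8}.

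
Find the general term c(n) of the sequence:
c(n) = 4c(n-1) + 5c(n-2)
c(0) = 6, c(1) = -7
Characteristic equation: x² - 4x - 5 = 0, which factors as (x - (5))(x - (-1)) = 0.
Roots r₁ = 5, r₂ = -1 (distinct).
General solution: c(n) = A·(5)^n + B·(-1)^n.
From c(0) = 6: A + B = 6.
From c(1) = -7: 5A - B = -7.
Solving: A = - \frac{1}{6}, B = \frac{37}{6}.
So c(n) = \frac{37 \left(-1\right)^{n}}{6} - \frac{5^{n}}{6}.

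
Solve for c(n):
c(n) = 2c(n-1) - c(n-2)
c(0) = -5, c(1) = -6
Characteristic equation: x² - 2x + 1 = 0, which is (x - (1))².
Repeated root r = 1.
General solution: c(n) = (A + Bn)·(1)^n.
From c(0) = -5: A = -5.
From c(1) = -6: (A + B)·(1) = -6 ⇒ B = -1.
So c(n) = \left(- n - 5\right) \cdot (1)^n.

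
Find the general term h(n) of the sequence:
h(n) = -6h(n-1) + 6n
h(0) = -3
First-order linear with linear forcing.
Homogeneous solution: h_h(n) = A·(-6)^n.
Try particular h_p(n) = pn + q. Substituting:
  pn + q = -6(p(n-1) + q) + 6n.
Matching the n-coefficient: p = -6p + 6 ⇒ p = \frac{6}{7}.
Matching constants: q = 6p - 6q ⇒ q = \frac{36}{49}.
General: h(n) = A·(-6)^n + \frac{6 n}{7} + \frac{36}{49}.
Apply h(0) = -3: A + \frac{36}{49} = -3 ⇒ A = - \frac{183}{49}.
So h(n) = - \frac{183 \left(-6\right)^{n}}{49} + \frac{6 n}{7} + \frac{36}{49}.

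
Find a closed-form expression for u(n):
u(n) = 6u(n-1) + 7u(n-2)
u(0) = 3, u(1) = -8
Characteristic equation: x² - 6x - 7 = 0, which factors as (x - (-1))(x - (7)) = 0.
Roots r₁ = -1, r₂ = 7 (distinct).
General solution: u(n) = A·(-1)^n + B·(7)^n.
From u(0) = 3: A + B = 3.
From u(1) = -8: -A + 7B = -8.
Solving: A = \frac{29}{8}, B = - \frac{5}{8}.
So u(n) = \frac{29 \left(-1\right)^{n}}{8} - \frac{5 \cdot 7^{n}}{8}.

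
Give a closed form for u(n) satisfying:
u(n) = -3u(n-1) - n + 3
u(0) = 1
First-order linear with linear forcing.
Homogeneous solution: u_h(n) = A·(-3)^n.
Try particular u_p(n) = pn + q. Substituting:
  pn + q = -3(p(n-1) + q) - n + 3.
Matching the n-coefficient: p = -3p - 1 ⇒ p = - \frac{1}{4}.
Matching constants: q = 3p - 3q + 3 ⇒ q = \frac{9}{16}.
General: u(n) = A·(-3)^n - \frac{n}{4} + \frac{9}{16}.
Apply u(0) = 1: A + \frac{9}{16} = 1 ⇒ A = \frac{7}{16}.
So u(n) = \frac{7 \left(-3\right)^{n}}{16} - \frac{n}{4} + \frac{9}{16}.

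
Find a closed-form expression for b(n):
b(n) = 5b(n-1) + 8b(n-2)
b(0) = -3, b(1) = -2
Characteristic equation: x² - 5x - 8 = 0.
Discriminant Δ = (5)² + 4·(8) = 57.
Roots r₁,₂ = (5 ± √57)/2, so r₁ = \frac{5}{2} + \frac{\sqrt{57}}{2}, r₂ = \frac{5}{2} - \frac{\sqrt{57}}{2}.
General solution: b(n) = A·r₁^n + B·r₂^n.
From the initial conditions, A + B = -3 and r₁A + r₂B = -2.
Since r₁ - r₂ = √57: A = (-2 - (-3)r₂)/√57 = - \frac{3}{2} + \frac{11 \sqrt{57}}{114}, and B = -3 - A = - \frac{3}{2} - \frac{11 \sqrt{57}}{114}.
So b(n) = \left(- \frac{3}{2} + \frac{11 \sqrt{57}}{114}\right)\left(\frac{5}{2} + \frac{\sqrt{57}}{2}\right)^n + \left(- \frac{3}{2} - \frac{11 \sqrt{57}}{114}\right)\left(\frac{5}{2} - \frac{\sqrt{57}}{2}\right)^n.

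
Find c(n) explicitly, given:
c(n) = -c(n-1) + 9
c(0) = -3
First-order linear non-homogeneous.
Homogeneous solution: c_h(n) = A·(-1)^n.
Try constant particular solution c_p = K: K = -K + 9 ⇒ K = \frac{9}{2}.
General: c(n) = A·(-1)^n + \frac{9}{2}.
Apply c(0) = -3: A + \frac{9}{2} = -3 ⇒ A = - \frac{15}{2}.
So c(n) = \frac{9}{2} - \frac{15 \left(-1\right)^{n}}{2}.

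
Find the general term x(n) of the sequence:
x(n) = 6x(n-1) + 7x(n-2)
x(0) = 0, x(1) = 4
Characteristic equation: x² - 6x - 7 = 0, which factors as (x - (-1))(x - (7)) = 0.
Roots r₁ = -1, r₂ = 7 (distinct).
General solution: x(n) = A·(-1)^n + B·(7)^n.
From x(0) = 0: A + B = 0.
From x(1) = 4: -A + 7B = 4.
Solving: A = - \frac{1}{2}, B = \frac{1}{2}.
So x(n) = - \frac{\left(-1\right)^{n}}{2} + \frac{7^{n}}{2}.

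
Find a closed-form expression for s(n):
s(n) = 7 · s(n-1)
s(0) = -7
Pure geometric recurrence with ratio 7.
By induction s(n) = s(0) · (7)^n = - 7 \cdot 7^{n}.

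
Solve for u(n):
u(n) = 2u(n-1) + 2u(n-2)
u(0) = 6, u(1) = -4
Characteristic equation: x² - 2x - 2 = 0.
Discriminant Δ = (2)² + 4·(2) = 12.
Roots r₁,₂ = (2 ± √12)/2, so r₁ = 1 + \sqrt{3}, r₂ = 1 - \sqrt{3}.
General solution: u(n) = A·r₁^n + B·r₂^n.
From the initial conditions, A + B = 6 and r₁A + r₂B = -4.
Since r₁ - r₂ = √12: A = (-4 - (6)r₂)/√12 = 3 - \frac{5 \sqrt{3}}{3}, and B = 6 - A = \frac{5 \sqrt{3}}{3} + 3.
So u(n) = \left(3 - \frac{5 \sqrt{3}}{3}\right)\left(1 + \sqrt{3}\right)^n + \left(\frac{5 \sqrt{3}}{3} + 3\right)\left(1 - \sqrt{3}\right)^n.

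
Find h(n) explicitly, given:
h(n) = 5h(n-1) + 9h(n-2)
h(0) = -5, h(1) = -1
Characteristic equation: x² - 5x - 9 = 0.
Discriminant Δ = (5)² + 4·(9) = 61.
Roots r₁,₂ = (5 ± √61)/2, so r₁ = \frac{5}{2} + \frac{\sqrt{61}}{2}, r₂ = \frac{5}{2} - \frac{\sqrt{61}}{2}.
General solution: h(n) = A·r₁^n + B·r₂^n.
From the initial conditions, A + B = -5 and r₁A + r₂B = -1.
Since r₁ - r₂ = √61: A = (-1 - (-5)r₂)/√61 = - \frac{5}{2} + \frac{23 \sqrt{61}}{122}, and B = -5 - A = - \frac{5}{2} - \frac{23 \sqrt{61}}{122}.
So h(n) = \left(- \frac{5}{2} + \frac{23 \sqrt{61}}{122}\right)\left(\frac{5}{2} + \frac{\sqrt{61}}{2}\right)^n + \left(- \frac{5}{2} - \frac{23 \sqrt{61}}{122}\right)\left(\frac{5}{2} - \frac{\sqrt{61}}{2}\right)^n.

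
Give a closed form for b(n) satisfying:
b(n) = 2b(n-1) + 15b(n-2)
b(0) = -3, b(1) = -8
Characteristic equation: x² - 2x - 15 = 0, which factors as (x - (5))(x - (-3)) = 0.
Roots r₁ = 5, r₂ = -3 (distinct).
General solution: b(n) = A·(5)^n + B·(-3)^n.
From b(0) = -3: A + B = -3.
From b(1) = -8: 5A - 3B = -8.
Solving: A = - \frac{17}{8}, B = - \frac{7}{8}.
So b(n) = - \frac{7 \left(-3\right)^{n}}{8} - \frac{17 \cdot 5^{n}}{8}.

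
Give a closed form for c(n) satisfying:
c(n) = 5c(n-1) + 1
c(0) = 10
First-order linear non-homogeneous.
Homogeneous solution: c_h(n) = A·(5)^n.
Try constant particular solution c_p = K: K = 5K + 1 ⇒ K = - \frac{1}{4}.
General: c(n) = A·(5)^n - \frac{1}{4}.
Apply c(0) = 10: A - \frac{1}{4} = 10 ⇒ A = \frac{41}{4}.
So c(n) = \frac{41 \cdot 5^{n}}{4} - \frac{1}{4}.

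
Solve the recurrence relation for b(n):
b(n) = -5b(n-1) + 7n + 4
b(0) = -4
First-order linear with linear forcing.
Homogeneous solution: b_h(n) = A·(-5)^n.
Try particular b_p(n) = pn + q. Substituting:
  pn + q = -5(p(n-1) + q) + 7n + 4.
Matching the n-coefficient: p = -5p + 7 ⇒ p = \frac{7}{6}.
Matching constants: q = 5p - 5q + 4 ⇒ q = \frac{59}{36}.
General: b(n) = A·(-5)^n + \frac{7 n}{6} + \frac{59}{36}.
Apply b(0) = -4: A + \frac{59}{36} = -4 ⇒ A = - \frac{203}{36}.
So b(n) = - \frac{203 \left(-5\right)^{n}}{36} + \frac{7 n}{6} + \frac{59}{36}.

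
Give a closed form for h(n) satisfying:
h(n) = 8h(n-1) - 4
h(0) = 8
First-order linear non-homogeneous.
Homogeneous solution: h_h(n) = A·(8)^n.
Try constant particular solution h_p = K: K = 8K - 4 ⇒ K = \frac{4}{7}.
General: h(n) = A·(8)^n + \frac{4}{7}.
Apply h(0) = 8: A + \frac{4}{7} = 8 ⇒ A = \frac{52}{7}.
So h(n) = \frac{52 \cdot 8^{n}}{7} + \frac{4}{7}.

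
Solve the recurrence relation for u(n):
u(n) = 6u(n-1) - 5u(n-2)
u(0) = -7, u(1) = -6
Characteristic equation: x² - 6x + 5 = 0, which factors as (x - (1))(x - (5)) = 0.
Roots r₁ = 1, r₂ = 5 (distinct).
General solution: u(n) = A·(1)^n + B·(5)^n.
From u(0) = -7: A + B = -7.
From u(1) = -6: A + 5B = -6.
Solving: A = - \frac{29}{4}, B = \frac{1}{4}.
So u(n) = \frac{5^{n}}{4} - \frac{29}{4}.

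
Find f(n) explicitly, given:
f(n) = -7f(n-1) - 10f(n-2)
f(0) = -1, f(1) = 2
Characteristic equation: x² + 7x + 10 = 0, which factors as (x - (-5))(x - (-2)) = 0.
Roots r₁ = -5, r₂ = -2 (distinct).
General solution: f(n) = A·(-5)^n + B·(-2)^n.
From f(0) = -1: A + B = -1.
From f(1) = 2: -5A - 2B = 2.
Solving: A = 0, B = -1.
So f(n) = - \left(-2\right)^{n}.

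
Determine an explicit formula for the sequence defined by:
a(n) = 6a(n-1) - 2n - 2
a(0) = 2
First-order linear with linear forcing.
Homogeneous solution: a_h(n) = A·(6)^n.
Try particular a_p(n) = pn + q. Substituting:
  pn + q = 6(p(n-1) + q) - 2n - 2.
Matching the n-coefficient: p = 6p - 2 ⇒ p = \frac{2}{5}.
Matching constants: q = -6p + 6q - 2 ⇒ q = \frac{22}{25}.
General: a(n) = A·(6)^n + \frac{2 n}{5} + \frac{22}{25}.
Apply a(0) = 2: A + \frac{22}{25} = 2 ⇒ A = \frac{28}{25}.
So a(n) = \frac{28 \cdot 6^{n}}{25} + \frac{2 n}{5} + \frac{22}{25}.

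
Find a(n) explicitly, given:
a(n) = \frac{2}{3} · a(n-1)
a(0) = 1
Pure geometric recurrence with ratio \frac{2}{3}.
By induction a(n) = a(0) · (\frac{2}{3})^n = \left(\frac{2}{3}\right)^{n}.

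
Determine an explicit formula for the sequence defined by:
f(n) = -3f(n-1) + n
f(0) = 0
First-order linear with linear forcing.
Homogeneous solution: f_h(n) = A·(-3)^n.
Try particular f_p(n) = pn + q. Substituting:
  pn + q = -3(p(n-1) + q) + n.
Matching the n-coefficient: p = -3p + 1 ⇒ p = \frac{1}{4}.
Matching constants: q = 3p - 3q ⇒ q = \frac{3}{16}.
General: f(n) = A·(-3)^n + \frac{n}{4} + \frac{3}{16}.
Apply f(0) = 0: A + \frac{3}{16} = 0 ⇒ A = - \frac{3}{16}.
So f(n) = - \frac{3 \left(-3\right)^{n}}{16} + \frac{n}{4} + \frac{3}{16}.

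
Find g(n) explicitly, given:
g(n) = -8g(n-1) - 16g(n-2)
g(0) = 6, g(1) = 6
Characteristic equation: x² + 8x + 16 = 0, which is (x - (-4))².
Repeated root r = -4.
General solution: g(n) = (A + Bn)·(-4)^n.
From g(0) = 6: A = 6.
From g(1) = 6: (A + B)·(-4) = 6 ⇒ B = - \frac{15}{2}.
So g(n) = \left(6 - \frac{15 n}{2}\right) \cdot (-4)^n.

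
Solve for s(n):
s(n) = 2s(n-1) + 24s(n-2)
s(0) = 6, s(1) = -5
Characteristic equation: x² - 2x - 24 = 0, which factors as (x - (6))(x - (-4)) = 0.
Roots r₁ = 6, r₂ = -4 (distinct).
General solution: s(n) = A·(6)^n + B·(-4)^n.
From s(0) = 6: A + B = 6.
From s(1) = -5: 6A - 4B = -5.
Solving: A = \frac{19}{10}, B = \frac{41}{10}.
So s(n) = \frac{41 \left(-4\right)^{n}}{10} + \frac{19 \cdot 6^{n}}{10}.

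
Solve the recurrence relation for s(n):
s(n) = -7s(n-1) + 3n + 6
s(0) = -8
First-order linear with linear forcing.
Homogeneous solution: s_h(n) = A·(-7)^n.
Try particular s_p(n) = pn + q. Substituting:
  pn + q = -7(p(n-1) + q) + 3n + 6.
Matching the n-coefficient: p = -7p + 3 ⇒ p = \frac{3}{8}.
Matching constants: q = 7p - 7q + 6 ⇒ q = \frac{69}{64}.
General: s(n) = A·(-7)^n + \frac{3 n}{8} + \frac{69}{64}.
Apply s(0) = -8: A + \frac{69}{64} = -8 ⇒ A = - \frac{581}{64}.
So s(n) = - \frac{581 \left(-7\right)^{n}}{64} + \frac{3 n}{8} + \frac{69}{64}.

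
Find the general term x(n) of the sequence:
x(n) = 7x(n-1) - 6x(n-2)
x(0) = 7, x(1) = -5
Characteristic equation: x² - 7x + 6 = 0, which factors as (x - (1))(x - (6)) = 0.
Roots r₁ = 1, r₂ = 6 (distinct).
General solution: x(n) = A·(1)^n + B·(6)^n.
From x(0) = 7: A + B = 7.
From x(1) = -5: A + 6B = -5.
Solving: A = \frac{47}{5}, B = - \frac{12}{5}.
So x(n) = \frac{47}{5} - \frac{12 \cdot 6^{n}}{5}.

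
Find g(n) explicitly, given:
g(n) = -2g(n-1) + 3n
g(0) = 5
First-order linear with linear forcing.
Homogeneous solution: g_h(n) = A·(-2)^n.
Try particular g_p(n) = pn + q. Substituting:
  pn + q = -2(p(n-1) + q) + 3n.
Matching the n-coefficient: p = -2p + 3 ⇒ p = 1.
Matching constants: q = 2p - 2q ⇒ q = \frac{2}{3}.
General: g(n) = A·(-2)^n + n + \frac{2}{3}.
Apply g(0) = 5: A + \frac{2}{3} = 5 ⇒ A = \frac{13}{3}.
So g(n) = \frac{13 \left(-2\right)^{n}}{3} + n + \frac{2}{3}.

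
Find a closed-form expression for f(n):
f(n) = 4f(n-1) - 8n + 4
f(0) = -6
First-order linear with linear forcing.
Homogeneous solution: f_h(n) = A·(4)^n.
Try particular f_p(n) = pn + q. Substituting:
  pn + q = 4(p(n-1) + q) - 8n + 4.
Matching the n-coefficient: p = 4p - 8 ⇒ p = \frac{8}{3}.
Matching constants: q = -4p + 4q + 4 ⇒ q = \frac{20}{9}.
General: f(n) = A·(4)^n + \frac{8 n}{3} + \frac{20}{9}.
Apply f(0) = -6: A + \frac{20}{9} = -6 ⇒ A = - \frac{74}{9}.
So f(n) = - \frac{74 \cdot 4^{n}}{9} + \frac{8 n}{3} + \frac{20}{9}.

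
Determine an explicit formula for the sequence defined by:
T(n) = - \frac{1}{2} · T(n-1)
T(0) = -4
Pure geometric recurrence with ratio - \frac{1}{2}.
By induction T(n) = T(0) · (- \frac{1}{2})^n = - 4 \left(- \frac{1}{2}\right)^{n}.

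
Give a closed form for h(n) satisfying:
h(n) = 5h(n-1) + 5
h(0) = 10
First-order linear non-homogeneous.
Homogeneous solution: h_h(n) = A·(5)^n.
Try constant particular solution h_p = K: K = 5K + 5 ⇒ K = - \frac{5}{4}.
General: h(n) = A·(5)^n - \frac{5}{4}.
Apply h(0) = 10: A - \frac{5}{4} = 10 ⇒ A = \frac{45}{4}.
So h(n) = \frac{45 \cdot 5^{n}}{4} - \frac{5}{4}.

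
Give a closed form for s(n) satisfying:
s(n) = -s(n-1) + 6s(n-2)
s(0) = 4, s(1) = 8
Characteristic equation: x² + x - 6 = 0, which factors as (x - (-3))(x - (2)) = 0.
Roots r₁ = -3, r₂ = 2 (distinct).
General solution: s(n) = A·(-3)^n + B·(2)^n.
From s(0) = 4: A + B = 4.
From s(1) = 8: -3A + 2B = 8.
Solving: A = 0, B = 4.
So s(n) = 4 \cdot 2^{n}.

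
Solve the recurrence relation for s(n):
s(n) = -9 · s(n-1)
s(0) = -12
Pure geometric recurrence with ratio -9.
By induction s(n) = s(0) · (-9)^n = - 12 \left(-9\right)^{n}.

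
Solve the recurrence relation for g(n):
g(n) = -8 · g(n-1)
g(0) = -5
Pure geometric recurrence with ratio -8.
By induction g(n) = g(0) · (-8)^n = - 5 \left(-8\right)^{n}.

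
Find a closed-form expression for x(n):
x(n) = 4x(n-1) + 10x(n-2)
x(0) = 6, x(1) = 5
Characteristic equation: x² - 4x - 10 = 0.
Discriminant Δ = (4)² + 4·(10) = 56.
Roots r₁,₂ = (4 ± √56)/2, so r₁ = 2 + \sqrt{14}, r₂ = 2 - \sqrt{14}.
General solution: x(n) = A·r₁^n + B·r₂^n.
From the initial conditions, A + B = 6 and r₁A + r₂B = 5.
Since r₁ - r₂ = √56: A = (5 - (6)r₂)/√56 = 3 - \frac{\sqrt{14}}{4}, and B = 6 - A = \frac{\sqrt{14}}{4} + 3.
So x(n) = \left(3 - \frac{\sqrt{14}}{4}\right)\left(2 + \sqrt{14}\right)^n + \left(\frac{\sqrt{14}}{4} + 3\right)\left(2 - \sqrt{14}\right)^n.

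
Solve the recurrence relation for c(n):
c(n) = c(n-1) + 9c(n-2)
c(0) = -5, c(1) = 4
Characteristic equation: x² - x - 9 = 0.
Discriminant Δ = (1)² + 4·(9) = 37.
Roots r₁,₂ = (1 ± √37)/2, so r₁ = \frac{1}{2} + \frac{\sqrt{37}}{2}, r₂ = \frac{1}{2} - \frac{\sqrt{37}}{2}.
General solution: c(n) = A·r₁^n + B·r₂^n.
From the initial conditions, A + B = -5 and r₁A + r₂B = 4.
Since r₁ - r₂ = √37: A = (4 - (-5)r₂)/√37 = - \frac{5}{2} + \frac{13 \sqrt{37}}{74}, and B = -5 - A = - \frac{5}{2} - \frac{13 \sqrt{37}}{74}.
So c(n) = \left(- \frac{5}{2} + \frac{13 \sqrt{37}}{74}\right)\left(\frac{1}{2} + \frac{\sqrt{37}}{2}\right)^n + \left(- \frac{5}{2} - \frac{13 \sqrt{37}}{74}\right)\left(\frac{1}{2} - \frac{\sqrt{37}}{2}\right)^n.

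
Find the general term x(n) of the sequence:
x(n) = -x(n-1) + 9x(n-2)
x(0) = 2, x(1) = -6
Characteristic equation: x² + x - 9 = 0.
Discriminant Δ = (-1)² + 4·(9) = 37.
Roots r₁,₂ = (-1 ± √37)/2, so r₁ = - \frac{1}{2} + \frac{\sqrt{37}}{2}, r₂ = - \frac{\sqrt{37}}{2} - \frac{1}{2}.
General solution: x(n) = A·r₁^n + B·r₂^n.
From the initial conditions, A + B = 2 and r₁A + r₂B = -6.
Since r₁ - r₂ = √37: A = (-6 - (2)r₂)/√37 = 1 - \frac{5 \sqrt{37}}{37}, and B = 2 - A = \frac{5 \sqrt{37}}{37} + 1.
So x(n) = \left(1 - \frac{5 \sqrt{37}}{37}\right)\left(- \frac{1}{2} + \frac{\sqrt{37}}{2}\right)^n + \left(\frac{5 \sqrt{37}}{37} + 1\right)\left(- \frac{\sqrt{37}}{2} - \frac{1}{2}\right)^n.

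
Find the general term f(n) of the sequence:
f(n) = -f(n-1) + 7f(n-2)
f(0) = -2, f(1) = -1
Characteristic equation: x² + x - 7 = 0.
Discriminant Δ = (-1)² + 4·(7) = 29.
Roots r₁,₂ = (-1 ± √29)/2, so r₁ = - \frac{1}{2} + \frac{\sqrt{29}}{2}, r₂ = - \frac{\sqrt{29}}{2} - \frac{1}{2}.
General solution: f(n) = A·r₁^n + B·r₂^n.
From the initial conditions, A + B = -2 and r₁A + r₂B = -1.
Since r₁ - r₂ = √29: A = (-1 - (-2)r₂)/√29 = -1 - \frac{2 \sqrt{29}}{29}, and B = -2 - A = -1 + \frac{2 \sqrt{29}}{29}.
So f(n) = \left(-1 - \frac{2 \sqrt{29}}{29}\right)\left(- \frac{1}{2} + \frac{\sqrt{29}}{2}\right)^n + \left(-1 + \frac{2 \sqrt{29}}{29}\right)\left(- \frac{\sqrt{29}}{2} - \frac{1}{2}\right)^n.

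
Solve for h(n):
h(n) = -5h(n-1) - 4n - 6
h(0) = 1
First-order linear with linear forcing.
Homogeneous solution: h_h(n) = A·(-5)^n.
Try particular h_p(n) = pn + q. Substituting:
  pn + q = -5(p(n-1) + q) - 4n - 6.
Matching the n-coefficient: p = -5p - 4 ⇒ p = - \frac{2}{3}.
Matching constants: q = 5p - 5q - 6 ⇒ q = - \frac{14}{9}.
General: h(n) = A·(-5)^n - \frac{2 n}{3} - \frac{14}{9}.
Apply h(0) = 1: A - \frac{14}{9} = 1 ⇒ A = \frac{23}{9}.
So h(n) = \frac{23 \left(-5\right)^{n}}{9} - \frac{2 n}{3} - \frac{14}{9}.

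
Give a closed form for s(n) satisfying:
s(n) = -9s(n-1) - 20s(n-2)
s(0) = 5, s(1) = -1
Characteristic equation: x² + 9x + 20 = 0, which factors as (x - (-5))(x - (-4)) = 0.
Roots r₁ = -5, r₂ = -4 (distinct).
General solution: s(n) = A·(-5)^n + B·(-4)^n.
From s(0) = 5: A + B = 5.
From s(1) = -1: -5A - 4B = -1.
Solving: A = -19, B = 24.
So s(n) = 24 \left(-4\right)^{n} - 19 \left(-5\right)^{n}.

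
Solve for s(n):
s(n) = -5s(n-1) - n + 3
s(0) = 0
First-order linear with linear forcing.
Homogeneous solution: s_h(n) = A·(-5)^n.
Try particular s_p(n) = pn + q. Substituting:
  pn + q = -5(p(n-1) + q) - n + 3.
Matching the n-coefficient: p = -5p - 1 ⇒ p = - \frac{1}{6}.
Matching constants: q = 5p - 5q + 3 ⇒ q = \frac{13}{36}.
General: s(n) = A·(-5)^n - \frac{n}{6} + \frac{13}{36}.
Apply s(0) = 0: A + \frac{13}{36} = 0 ⇒ A = - \frac{13}{36}.
So s(n) = - \frac{13 \left(-5\right)^{n}}{36} - \frac{n}{6} + \frac{13}{36}.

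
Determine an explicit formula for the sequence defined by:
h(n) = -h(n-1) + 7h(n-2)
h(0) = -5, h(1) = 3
Characteristic equation: x² + x - 7 = 0.
Discriminant Δ = (-1)² + 4·(7) = 29.
Roots r₁,₂ = (-1 ± √29)/2, so r₁ = - \frac{1}{2} + \frac{\sqrt{29}}{2}, r₂ = - \frac{\sqrt{29}}{2} - \frac{1}{2}.
General solution: h(n) = A·r₁^n + B·r₂^n.
From the initial conditions, A + B = -5 and r₁A + r₂B = 3.
Since r₁ - r₂ = √29: A = (3 - (-5)r₂)/√29 = - \frac{5}{2} + \frac{\sqrt{29}}{58}, and B = -5 - A = - \frac{5}{2} - \frac{\sqrt{29}}{58}.
So h(n) = \left(- \frac{5}{2} + \frac{\sqrt{29}}{58}\right)\left(- \frac{1}{2} + \frac{\sqrt{29}}{2}\right)^n + \left(- \frac{5}{2} - \frac{\sqrt{29}}{58}\right)\left(- \frac{\sqrt{29}}{2} - \frac{1}{2}\right)^n.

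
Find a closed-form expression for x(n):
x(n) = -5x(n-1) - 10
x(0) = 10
First-order linear non-homogeneous.
Homogeneous solution: x_h(n) = A·(-5)^n.
Try constant particular solution x_p = K: K = -5K - 10 ⇒ K = - \frac{5}{3}.
General: x(n) = A·(-5)^n - \frac{5}{3}.
Apply x(0) = 10: A - \frac{5}{3} = 10 ⇒ A = \frac{35}{3}.
So x(n) = \frac{35 \left(-5\right)^{n}}{3} - \frac{5}{3}.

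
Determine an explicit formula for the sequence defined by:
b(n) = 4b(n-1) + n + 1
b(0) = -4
First-order linear with linear forcing.
Homogeneous solution: b_h(n) = A·(4)^n.
Try particular b_p(n) = pn + q. Substituting:
  pn + q = 4(p(n-1) + q) + n + 1.
Matching the n-coefficient: p = 4p + 1 ⇒ p = - \frac{1}{3}.
Matching constants: q = -4p + 4q + 1 ⇒ q = - \frac{7}{9}.
General: b(n) = A·(4)^n - \frac{n}{3} - \frac{7}{9}.
Apply b(0) = -4: A - \frac{7}{9} = -4 ⇒ A = - \frac{29}{9}.
So b(n) = - \frac{29 \cdot 4^{n}}{9} - \frac{n}{3} - \frac{7}{9}.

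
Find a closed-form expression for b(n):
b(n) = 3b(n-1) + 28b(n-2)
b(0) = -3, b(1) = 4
Characteristic equation: x² - 3x - 28 = 0, which factors as (x - (-4))(x - (7)) = 0.
Roots r₁ = -4, r₂ = 7 (distinct).
General solution: b(n) = A·(-4)^n + B·(7)^n.
From b(0) = -3: A + B = -3.
From b(1) = 4: -4A + 7B = 4.
Solving: A = - \frac{25}{11}, B = - \frac{8}{11}.
So b(n) = - \frac{25 \left(-4\right)^{n}}{11} - \frac{8 \cdot 7^{n}}{11}.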